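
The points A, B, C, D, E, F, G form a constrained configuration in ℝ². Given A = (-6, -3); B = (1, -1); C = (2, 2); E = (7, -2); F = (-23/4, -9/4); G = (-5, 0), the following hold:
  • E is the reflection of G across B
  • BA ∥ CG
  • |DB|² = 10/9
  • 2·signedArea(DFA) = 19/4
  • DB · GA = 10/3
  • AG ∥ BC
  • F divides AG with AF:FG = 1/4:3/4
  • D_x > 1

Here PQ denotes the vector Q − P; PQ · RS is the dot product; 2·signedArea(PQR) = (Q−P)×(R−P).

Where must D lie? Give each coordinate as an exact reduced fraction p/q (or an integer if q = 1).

D = (4/3, 0)

1. D_x = 4/3  [DB · GA = 10/3 ∩ 2·signedArea(DFA) = 19/4]
2. D_y = 0  [DB · GA = 10/3 ∩ 2·signedArea(DFA) = 19/4]
   → D = (4/3, 0)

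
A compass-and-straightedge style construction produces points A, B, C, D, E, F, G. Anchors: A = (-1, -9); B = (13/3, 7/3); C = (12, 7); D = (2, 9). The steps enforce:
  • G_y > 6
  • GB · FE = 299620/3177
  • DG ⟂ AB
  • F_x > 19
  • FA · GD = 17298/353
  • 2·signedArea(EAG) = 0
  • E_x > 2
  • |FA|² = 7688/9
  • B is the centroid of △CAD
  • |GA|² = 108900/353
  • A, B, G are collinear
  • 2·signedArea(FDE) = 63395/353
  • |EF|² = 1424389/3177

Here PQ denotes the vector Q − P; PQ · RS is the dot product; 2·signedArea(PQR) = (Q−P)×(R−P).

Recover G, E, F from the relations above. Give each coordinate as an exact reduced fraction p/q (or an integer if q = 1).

1. G_x = 2287/353  [A, B, G are collinear ∩ DG ⟂ AB]
2. G_y = 2433/353  [A, B, G are collinear ∩ DG ⟂ AB]
   → G = (2287/353, 2433/353)
3. F_x = 59/3  [line 1581/353·x + -744/353·y + -22413/353 = 0 ∩ |FA|² = 7688/9]
4. F_y = 35/3  [line 1581/353·x + -744/353·y + -22413/353 = 0 ∩ |FA|² = 7688/9]
   → F = (59/3, 35/3)
5. E_x = 967/353  [2·signedArea(EAG) = 0 ∩ GB · FE = 299620/3177]
6. E_y = -372/353  [2·signedArea(EAG) = 0 ∩ GB · FE = 299620/3177]
   → E = (967/353, -372/353)

E = (967/353, -372/353)
F = (59/3, 35/3)
G = (2287/353, 2433/353)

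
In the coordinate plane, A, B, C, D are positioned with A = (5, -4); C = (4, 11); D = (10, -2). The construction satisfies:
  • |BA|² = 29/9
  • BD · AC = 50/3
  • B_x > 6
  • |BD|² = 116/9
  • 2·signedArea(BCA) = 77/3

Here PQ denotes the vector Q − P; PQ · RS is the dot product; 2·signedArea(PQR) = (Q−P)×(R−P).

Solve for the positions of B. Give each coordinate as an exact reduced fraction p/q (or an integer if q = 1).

1. B_x = 20/3  [2·signedArea(BCA) = 77/3 ∩ BD · AC = 50/3]
2. B_y = -10/3  [2·signedArea(BCA) = 77/3 ∩ BD · AC = 50/3]
   → B = (20/3, -10/3)

B = (20/3, -10/3)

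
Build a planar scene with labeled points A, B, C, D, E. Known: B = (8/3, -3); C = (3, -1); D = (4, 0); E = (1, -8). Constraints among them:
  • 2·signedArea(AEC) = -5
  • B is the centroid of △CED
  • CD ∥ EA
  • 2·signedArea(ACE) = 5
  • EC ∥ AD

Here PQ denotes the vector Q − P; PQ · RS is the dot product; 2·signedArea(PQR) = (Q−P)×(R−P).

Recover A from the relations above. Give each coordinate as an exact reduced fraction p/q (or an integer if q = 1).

1. A_x = 2  [EC ∥ AD ∩ CD ∥ EA]
2. A_y = -7  [EC ∥ AD ∩ CD ∥ EA]
   → A = (2, -7)

A = (2, -7)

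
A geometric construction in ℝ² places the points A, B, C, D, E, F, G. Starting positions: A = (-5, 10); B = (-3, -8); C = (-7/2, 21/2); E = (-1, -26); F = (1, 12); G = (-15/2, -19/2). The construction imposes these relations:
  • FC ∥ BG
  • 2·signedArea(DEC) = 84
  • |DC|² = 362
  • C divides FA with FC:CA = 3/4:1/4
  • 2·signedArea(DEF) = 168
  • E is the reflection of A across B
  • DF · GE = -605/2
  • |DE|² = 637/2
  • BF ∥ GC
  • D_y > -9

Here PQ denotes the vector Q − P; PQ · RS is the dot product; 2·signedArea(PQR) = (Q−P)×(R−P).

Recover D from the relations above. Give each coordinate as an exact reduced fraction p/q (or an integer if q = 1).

D = (-9/2, -17/2)

1. D_x = -9/2  [DF · GE = -605/2 ∩ 2·signedArea(DEF) = 168]
2. D_y = -17/2  [DF · GE = -605/2 ∩ 2·signedArea(DEF) = 168]
   → D = (-9/2, -17/2)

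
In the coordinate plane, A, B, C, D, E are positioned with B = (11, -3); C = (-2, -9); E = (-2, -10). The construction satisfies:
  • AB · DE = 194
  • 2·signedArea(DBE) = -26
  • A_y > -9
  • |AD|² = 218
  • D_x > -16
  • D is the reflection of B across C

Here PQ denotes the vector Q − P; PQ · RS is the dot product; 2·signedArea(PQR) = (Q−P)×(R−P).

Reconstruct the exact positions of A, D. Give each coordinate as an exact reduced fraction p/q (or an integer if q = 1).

A = (-2, -8)
D = (-15, -15)

1. D_x = -15  [D is the reflection of B across C]
2. D_y = -15  [D is the reflection of B across C]
   → D = (-15, -15)
3. A_x = -2  [line -13·x + -5·y + -66 = 0 ∩ |AD|² = 218]
4. A_y = -8  [line -13·x + -5·y + -66 = 0 ∩ |AD|² = 218]
   → A = (-2, -8)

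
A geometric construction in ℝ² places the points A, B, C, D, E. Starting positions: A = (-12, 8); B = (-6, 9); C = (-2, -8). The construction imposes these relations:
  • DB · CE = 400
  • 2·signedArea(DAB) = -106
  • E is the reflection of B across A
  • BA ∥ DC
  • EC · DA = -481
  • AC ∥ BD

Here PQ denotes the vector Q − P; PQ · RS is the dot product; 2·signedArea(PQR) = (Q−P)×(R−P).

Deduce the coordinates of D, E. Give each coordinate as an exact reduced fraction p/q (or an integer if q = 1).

1. D_x = 4  [BA ∥ DC ∩ AC ∥ BD]
2. D_y = -7  [BA ∥ DC ∩ AC ∥ BD]
   → D = (4, -7)
3. E_x = -18  [E is the reflection of B across A]
4. E_y = 7  [E is the reflection of B across A]
   → E = (-18, 7)

D = (4, -7)
E = (-18, 7)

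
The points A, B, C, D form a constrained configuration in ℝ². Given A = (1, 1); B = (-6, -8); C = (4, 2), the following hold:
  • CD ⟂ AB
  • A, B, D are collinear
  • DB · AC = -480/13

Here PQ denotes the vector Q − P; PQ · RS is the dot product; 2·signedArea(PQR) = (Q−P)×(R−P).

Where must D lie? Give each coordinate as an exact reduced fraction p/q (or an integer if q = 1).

1. D_x = 34/13  [A, B, D are collinear ∩ CD ⟂ AB]
2. D_y = 40/13  [A, B, D are collinear ∩ CD ⟂ AB]
   → D = (34/13, 40/13)

D = (34/13, 40/13)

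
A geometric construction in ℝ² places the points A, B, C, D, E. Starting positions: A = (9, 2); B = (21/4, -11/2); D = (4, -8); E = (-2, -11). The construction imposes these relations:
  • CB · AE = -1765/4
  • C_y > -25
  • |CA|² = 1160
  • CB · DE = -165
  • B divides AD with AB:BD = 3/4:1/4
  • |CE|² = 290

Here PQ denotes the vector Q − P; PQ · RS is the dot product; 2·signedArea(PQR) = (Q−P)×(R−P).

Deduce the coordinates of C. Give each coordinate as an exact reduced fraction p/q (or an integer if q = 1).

C = (-13, -24)

1. C_x = -13  [CB · AE = -1765/4 ∩ CB · DE = -165]
2. C_y = -24  [CB · AE = -1765/4 ∩ CB · DE = -165]
   → C = (-13, -24)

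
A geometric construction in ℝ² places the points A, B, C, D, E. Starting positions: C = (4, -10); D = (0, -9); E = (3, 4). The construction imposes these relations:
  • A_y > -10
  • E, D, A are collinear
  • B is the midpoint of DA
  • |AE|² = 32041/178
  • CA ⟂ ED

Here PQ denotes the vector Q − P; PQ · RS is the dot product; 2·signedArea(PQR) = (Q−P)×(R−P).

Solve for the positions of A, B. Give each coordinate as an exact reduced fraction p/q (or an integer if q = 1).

A = (-3/178, -1615/178)
B = (-3/356, -3217/356)

1. A_x = -3/178  [E, D, A are collinear ∩ CA ⟂ ED]
2. A_y = -1615/178  [E, D, A are collinear ∩ CA ⟂ ED]
   → A = (-3/178, -1615/178)
3. B_x = -3/356  [B is the midpoint of DA]
4. B_y = -3217/356  [B is the midpoint of DA]
   → B = (-3/356, -3217/356)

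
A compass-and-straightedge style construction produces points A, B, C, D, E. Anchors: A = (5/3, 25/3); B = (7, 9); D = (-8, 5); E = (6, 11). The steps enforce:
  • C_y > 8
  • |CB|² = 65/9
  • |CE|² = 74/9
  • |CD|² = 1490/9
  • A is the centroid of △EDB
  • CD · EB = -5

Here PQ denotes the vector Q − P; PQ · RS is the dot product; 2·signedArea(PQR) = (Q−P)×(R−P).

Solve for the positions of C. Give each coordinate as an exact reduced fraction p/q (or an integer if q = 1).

1. C_x = 13/3  [line -1·x + 2·y + -13 = 0 ∩ |CD|² = 1490/9]
2. C_y = 26/3  [line -1·x + 2·y + -13 = 0 ∩ |CD|² = 1490/9]
   → C = (13/3, 26/3)

C = (13/3, 26/3)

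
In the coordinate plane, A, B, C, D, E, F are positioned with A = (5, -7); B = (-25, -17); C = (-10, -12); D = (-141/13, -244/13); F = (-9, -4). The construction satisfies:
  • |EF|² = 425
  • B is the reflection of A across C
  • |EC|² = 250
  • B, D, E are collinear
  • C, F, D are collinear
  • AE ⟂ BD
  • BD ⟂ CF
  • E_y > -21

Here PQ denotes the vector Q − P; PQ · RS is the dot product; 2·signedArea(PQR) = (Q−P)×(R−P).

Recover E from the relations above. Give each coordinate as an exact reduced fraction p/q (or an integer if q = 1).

E = (43/13, -267/13)

1. E_x = 43/13  [B, D, E are collinear ∩ AE ⟂ BD]
2. E_y = -267/13  [B, D, E are collinear ∩ AE ⟂ BD]
   → E = (43/13, -267/13)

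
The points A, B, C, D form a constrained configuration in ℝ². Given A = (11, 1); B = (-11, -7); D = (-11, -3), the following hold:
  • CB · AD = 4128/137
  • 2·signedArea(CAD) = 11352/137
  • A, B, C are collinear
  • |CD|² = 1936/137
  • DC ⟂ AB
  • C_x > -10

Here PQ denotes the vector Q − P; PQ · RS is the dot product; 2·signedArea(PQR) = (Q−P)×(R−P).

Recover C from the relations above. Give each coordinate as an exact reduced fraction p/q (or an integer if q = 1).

1. C_x = -1331/137  [A, B, C are collinear ∩ DC ⟂ AB]
2. C_y = -895/137  [A, B, C are collinear ∩ DC ⟂ AB]
   → C = (-1331/137, -895/137)

C = (-1331/137, -895/137)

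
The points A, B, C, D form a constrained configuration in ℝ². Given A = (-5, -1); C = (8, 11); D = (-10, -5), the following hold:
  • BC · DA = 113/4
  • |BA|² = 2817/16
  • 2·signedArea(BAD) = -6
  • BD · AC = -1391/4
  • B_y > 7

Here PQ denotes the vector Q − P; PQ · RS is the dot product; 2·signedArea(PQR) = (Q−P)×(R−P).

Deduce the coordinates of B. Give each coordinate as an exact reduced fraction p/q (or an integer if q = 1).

B = (19/4, 8)

1. B_x = 19/4  [BC · DA = 113/4 ∩ BD · AC = -1391/4]
2. B_y = 8  [BC · DA = 113/4 ∩ BD · AC = -1391/4]
   → B = (19/4, 8)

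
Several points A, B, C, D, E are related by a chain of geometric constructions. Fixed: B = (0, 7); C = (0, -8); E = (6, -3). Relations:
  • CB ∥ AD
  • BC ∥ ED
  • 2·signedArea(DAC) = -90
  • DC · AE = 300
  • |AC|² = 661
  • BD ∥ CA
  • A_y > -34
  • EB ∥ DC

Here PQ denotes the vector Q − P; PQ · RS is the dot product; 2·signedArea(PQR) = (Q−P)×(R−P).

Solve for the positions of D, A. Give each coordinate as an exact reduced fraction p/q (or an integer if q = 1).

1. D_x = 6  [EB ∥ DC ∩ BC ∥ ED]
2. D_y = -18  [EB ∥ DC ∩ BC ∥ ED]
   → D = (6, -18)
3. A_x = 6  [CB ∥ AD ∩ BD ∥ CA]
4. A_y = -33  [CB ∥ AD ∩ BD ∥ CA]
   → A = (6, -33)

A = (6, -33)
D = (6, -18)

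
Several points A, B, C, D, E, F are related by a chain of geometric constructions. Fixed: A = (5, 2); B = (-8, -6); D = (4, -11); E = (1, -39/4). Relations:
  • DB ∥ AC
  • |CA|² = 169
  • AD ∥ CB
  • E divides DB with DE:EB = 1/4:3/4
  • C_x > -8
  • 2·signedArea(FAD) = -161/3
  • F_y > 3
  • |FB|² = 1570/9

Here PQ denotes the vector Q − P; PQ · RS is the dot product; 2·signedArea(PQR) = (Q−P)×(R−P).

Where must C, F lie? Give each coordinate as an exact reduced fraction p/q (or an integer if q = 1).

C = (-7, 7)
F = (1, 11/3)

1. C_x = -7  [AD ∥ CB ∩ DB ∥ AC]
2. C_y = 7  [AD ∥ CB ∩ DB ∥ AC]
   → C = (-7, 7)
3. F_x = 1  [line 13·x + -1·y + -28/3 = 0 ∩ |FB|² = 1570/9]
4. F_y = 11/3  [line 13·x + -1·y + -28/3 = 0 ∩ |FB|² = 1570/9]
   → F = (1, 11/3)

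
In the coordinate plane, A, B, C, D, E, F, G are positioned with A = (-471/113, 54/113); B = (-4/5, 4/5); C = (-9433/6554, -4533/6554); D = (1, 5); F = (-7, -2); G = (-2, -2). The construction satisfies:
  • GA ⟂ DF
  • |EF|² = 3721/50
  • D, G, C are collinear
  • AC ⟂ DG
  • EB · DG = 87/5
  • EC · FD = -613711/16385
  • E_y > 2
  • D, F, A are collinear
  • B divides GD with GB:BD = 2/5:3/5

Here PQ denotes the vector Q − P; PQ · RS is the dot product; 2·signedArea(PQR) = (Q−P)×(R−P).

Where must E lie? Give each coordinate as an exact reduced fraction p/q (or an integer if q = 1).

1. E_x = 1/10  [EB · DG = 87/5 ∩ EC · FD = -613711/16385]
2. E_y = 29/10  [EB · DG = 87/5 ∩ EC · FD = -613711/16385]
   → E = (1/10, 29/10)

E = (1/10, 29/10)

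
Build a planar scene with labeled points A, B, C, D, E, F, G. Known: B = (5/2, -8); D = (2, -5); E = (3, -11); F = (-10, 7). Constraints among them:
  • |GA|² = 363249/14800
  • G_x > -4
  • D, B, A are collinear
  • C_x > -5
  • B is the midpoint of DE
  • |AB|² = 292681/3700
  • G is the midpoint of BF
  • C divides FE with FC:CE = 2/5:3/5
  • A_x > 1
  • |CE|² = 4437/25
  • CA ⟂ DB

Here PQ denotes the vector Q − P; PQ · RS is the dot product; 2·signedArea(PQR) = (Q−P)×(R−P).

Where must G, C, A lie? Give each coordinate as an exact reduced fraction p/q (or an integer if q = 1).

1. G_x = -15/4  [G is the midpoint of BF]
2. G_y = -1/2  [G is the midpoint of BF]
   → G = (-15/4, -1/2)
3. C_x = -24/5  [C divides FE with FC:CE = 2/5:3/5]
4. C_y = -1/5  [C divides FE with FC:CE = 2/5:3/5]
   → C = (-24/5, -1/5)
5. A_x = 192/185  [D, B, A are collinear ∩ CA ⟂ DB]
6. A_y = 143/185  [D, B, A are collinear ∩ CA ⟂ DB]
   → A = (192/185, 143/185)

A = (192/185, 143/185)
C = (-24/5, -1/5)
G = (-15/4, -1/2)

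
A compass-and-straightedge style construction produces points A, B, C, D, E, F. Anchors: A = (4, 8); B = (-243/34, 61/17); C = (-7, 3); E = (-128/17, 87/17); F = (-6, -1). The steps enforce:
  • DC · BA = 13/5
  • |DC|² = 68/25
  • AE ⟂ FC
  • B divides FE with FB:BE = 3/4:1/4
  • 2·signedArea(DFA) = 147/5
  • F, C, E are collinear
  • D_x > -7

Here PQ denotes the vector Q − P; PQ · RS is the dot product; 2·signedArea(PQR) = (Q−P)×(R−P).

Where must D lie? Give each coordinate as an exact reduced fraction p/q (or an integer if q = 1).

1. D_x = -33/5  [2·signedArea(DFA) = 147/5 ∩ DC · BA = 13/5]
2. D_y = 7/5  [2·signedArea(DFA) = 147/5 ∩ DC · BA = 13/5]
   → D = (-33/5, 7/5)

D = (-33/5, 7/5)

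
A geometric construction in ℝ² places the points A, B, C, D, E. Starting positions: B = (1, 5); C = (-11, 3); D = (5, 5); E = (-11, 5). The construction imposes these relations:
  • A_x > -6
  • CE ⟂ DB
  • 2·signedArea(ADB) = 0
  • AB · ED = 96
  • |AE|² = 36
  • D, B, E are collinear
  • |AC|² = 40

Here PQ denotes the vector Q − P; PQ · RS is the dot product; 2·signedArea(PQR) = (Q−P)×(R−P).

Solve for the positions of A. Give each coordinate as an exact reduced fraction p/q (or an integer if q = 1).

1. A_x = -5  [2·signedArea(ADB) = 0 ∩ AB · ED = 96]
2. A_y = 5  [2·signedArea(ADB) = 0 ∩ AB · ED = 96]
   → A = (-5, 5)

A = (-5, 5)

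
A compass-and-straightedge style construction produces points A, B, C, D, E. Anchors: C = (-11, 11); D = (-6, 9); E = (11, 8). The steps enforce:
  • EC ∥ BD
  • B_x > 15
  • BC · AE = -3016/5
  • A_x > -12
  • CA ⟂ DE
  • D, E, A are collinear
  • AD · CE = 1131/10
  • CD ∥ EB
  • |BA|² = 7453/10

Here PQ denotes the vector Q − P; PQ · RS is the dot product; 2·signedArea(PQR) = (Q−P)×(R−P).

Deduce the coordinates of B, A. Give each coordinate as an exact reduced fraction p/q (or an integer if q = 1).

A = (-111/10, 93/10)
B = (16, 6)

1. B_x = 16  [EC ∥ BD ∩ CD ∥ EB]
2. B_y = 6  [EC ∥ BD ∩ CD ∥ EB]
   → B = (16, 6)
3. A_x = -111/10  [D, E, A are collinear ∩ CA ⟂ DE]
4. A_y = 93/10  [D, E, A are collinear ∩ CA ⟂ DE]
   → A = (-111/10, 93/10)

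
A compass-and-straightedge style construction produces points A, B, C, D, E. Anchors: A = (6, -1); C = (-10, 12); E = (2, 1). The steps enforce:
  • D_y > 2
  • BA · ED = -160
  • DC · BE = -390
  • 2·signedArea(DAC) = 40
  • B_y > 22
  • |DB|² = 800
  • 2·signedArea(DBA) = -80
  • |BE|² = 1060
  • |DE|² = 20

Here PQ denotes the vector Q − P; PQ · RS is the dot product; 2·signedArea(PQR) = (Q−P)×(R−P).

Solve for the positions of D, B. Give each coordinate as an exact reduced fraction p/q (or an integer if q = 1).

1. D_x = -2  [line -13·x + -16·y + 22 = 0 ∩ |DE|² = 20]
2. D_y = 3  [line -13·x + -16·y + 22 = 0 ∩ |DE|² = 20]
   → D = (-2, 3)
3. B_x = -22  [2·signedArea(DBA) = -80 ∩ BA · ED = -160]
4. B_y = 23  [2·signedArea(DBA) = -80 ∩ BA · ED = -160]
   → B = (-22, 23)

B = (-22, 23)
D = (-2, 3)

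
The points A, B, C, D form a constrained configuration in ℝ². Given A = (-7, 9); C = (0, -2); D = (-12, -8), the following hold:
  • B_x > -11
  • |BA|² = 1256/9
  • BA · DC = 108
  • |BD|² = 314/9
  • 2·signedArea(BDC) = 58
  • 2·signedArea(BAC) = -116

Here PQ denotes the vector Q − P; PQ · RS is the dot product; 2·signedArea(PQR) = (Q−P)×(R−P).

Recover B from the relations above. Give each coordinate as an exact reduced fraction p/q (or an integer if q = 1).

B = (-31/3, -7/3)

1. B_x = -31/3  [2·signedArea(BAC) = -116 ∩ BA · DC = 108]
2. B_y = -7/3  [2·signedArea(BAC) = -116 ∩ BA · DC = 108]
   → B = (-31/3, -7/3)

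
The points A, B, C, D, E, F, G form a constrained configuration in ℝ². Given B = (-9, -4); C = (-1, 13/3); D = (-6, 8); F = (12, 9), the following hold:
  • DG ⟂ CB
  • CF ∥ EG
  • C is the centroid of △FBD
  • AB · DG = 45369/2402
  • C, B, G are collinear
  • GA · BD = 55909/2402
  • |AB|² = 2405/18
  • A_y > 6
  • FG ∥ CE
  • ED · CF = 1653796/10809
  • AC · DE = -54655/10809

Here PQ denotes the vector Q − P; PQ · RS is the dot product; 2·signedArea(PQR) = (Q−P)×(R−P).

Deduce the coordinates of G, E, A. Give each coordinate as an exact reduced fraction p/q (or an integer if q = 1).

1. G_x = -1881/1201  [C, B, G are collinear ∩ DG ⟂ CB]
2. G_y = 4496/1201  [C, B, G are collinear ∩ DG ⟂ CB]
   → G = (-1881/1201, 4496/1201)
3. E_x = -17494/1201  [CF ∥ EG ∩ FG ∥ CE]
4. E_y = -3326/3603  [CF ∥ EG ∩ FG ∥ CE]
   → E = (-17494/1201, -3326/3603)
5. A_x = -7/2  [AC · DE = -54655/10809 ∩ AB · DG = 45369/2402]
6. A_y = 37/6  [AC · DE = -54655/10809 ∩ AB · DG = 45369/2402]
   → A = (-7/2, 37/6)

A = (-7/2, 37/6)
E = (-17494/1201, -3326/3603)
G = (-1881/1201, 4496/1201)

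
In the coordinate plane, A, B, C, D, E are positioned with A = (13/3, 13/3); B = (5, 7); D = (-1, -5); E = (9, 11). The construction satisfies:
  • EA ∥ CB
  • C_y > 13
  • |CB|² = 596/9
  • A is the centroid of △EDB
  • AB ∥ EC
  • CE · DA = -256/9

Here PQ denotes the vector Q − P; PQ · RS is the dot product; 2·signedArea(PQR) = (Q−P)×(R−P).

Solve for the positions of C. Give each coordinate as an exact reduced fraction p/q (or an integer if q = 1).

C = (29/3, 41/3)

1. C_x = 29/3  [EA ∥ CB ∩ AB ∥ EC]
2. C_y = 41/3  [EA ∥ CB ∩ AB ∥ EC]
   → C = (29/3, 41/3)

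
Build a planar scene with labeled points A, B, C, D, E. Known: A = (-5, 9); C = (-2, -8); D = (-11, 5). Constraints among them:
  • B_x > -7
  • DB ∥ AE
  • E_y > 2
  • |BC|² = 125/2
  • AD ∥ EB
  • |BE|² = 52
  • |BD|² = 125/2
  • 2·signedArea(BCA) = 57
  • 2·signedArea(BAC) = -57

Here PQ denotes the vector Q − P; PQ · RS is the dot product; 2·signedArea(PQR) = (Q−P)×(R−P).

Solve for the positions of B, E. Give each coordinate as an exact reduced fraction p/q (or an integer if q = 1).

1. B_x = -13/2  [line 17·x + 3·y + 115 = 0 ∩ |BD|² = 125/2]
2. B_y = -3/2  [line 17·x + 3·y + 115 = 0 ∩ |BD|² = 125/2]
   → B = (-13/2, -3/2)
3. E_x = -1/2  [AD ∥ EB ∩ DB ∥ AE]
4. E_y = 5/2  [AD ∥ EB ∩ DB ∥ AE]
   → E = (-1/2, 5/2)

B = (-13/2, -3/2)
E = (-1/2, 5/2)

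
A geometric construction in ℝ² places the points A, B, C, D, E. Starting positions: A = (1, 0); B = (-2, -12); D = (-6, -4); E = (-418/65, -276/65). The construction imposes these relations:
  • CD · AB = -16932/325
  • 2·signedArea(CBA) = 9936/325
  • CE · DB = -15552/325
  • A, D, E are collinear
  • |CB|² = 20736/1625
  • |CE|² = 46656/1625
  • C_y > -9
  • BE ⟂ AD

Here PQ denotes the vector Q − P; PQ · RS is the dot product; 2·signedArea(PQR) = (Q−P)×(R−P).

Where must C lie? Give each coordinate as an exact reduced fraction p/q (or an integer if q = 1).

1. C_x = -1226/325  [CE · DB = -15552/325 ∩ 2·signedArea(CBA) = 9936/325]
2. C_y = -2892/325  [CE · DB = -15552/325 ∩ 2·signedArea(CBA) = 9936/325]
   → C = (-1226/325, -2892/325)

C = (-1226/325, -2892/325)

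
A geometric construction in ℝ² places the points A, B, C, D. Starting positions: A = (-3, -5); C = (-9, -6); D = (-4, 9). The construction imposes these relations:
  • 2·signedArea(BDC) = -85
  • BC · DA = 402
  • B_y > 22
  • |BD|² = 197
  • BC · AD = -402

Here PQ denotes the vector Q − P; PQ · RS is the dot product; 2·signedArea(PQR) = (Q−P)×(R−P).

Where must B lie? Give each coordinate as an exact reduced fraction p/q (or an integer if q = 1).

1. B_x = -5  [BC · AD = -402 ∩ 2·signedArea(BDC) = -85]
2. B_y = 23  [BC · AD = -402 ∩ 2·signedArea(BDC) = -85]
   → B = (-5, 23)

B = (-5, 23)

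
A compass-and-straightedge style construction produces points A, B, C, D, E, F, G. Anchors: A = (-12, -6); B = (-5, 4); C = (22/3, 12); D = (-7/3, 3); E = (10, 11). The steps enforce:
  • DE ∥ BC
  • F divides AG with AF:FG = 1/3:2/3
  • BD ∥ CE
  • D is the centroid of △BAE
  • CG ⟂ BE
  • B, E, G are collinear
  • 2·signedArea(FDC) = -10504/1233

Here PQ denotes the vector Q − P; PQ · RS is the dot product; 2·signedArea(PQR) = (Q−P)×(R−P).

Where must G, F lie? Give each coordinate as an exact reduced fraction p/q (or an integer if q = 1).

F = (-4331/822, -505/822)
G = (2245/274, 2783/274)

1. G_x = 2245/274  [B, E, G are collinear ∩ CG ⟂ BE]
2. G_y = 2783/274  [B, E, G are collinear ∩ CG ⟂ BE]
   → G = (2245/274, 2783/274)
3. F_x = -4331/822  [F divides AG with AF:FG = 1/3:2/3]
4. F_y = -505/822  [F divides AG with AF:FG = 1/3:2/3]
   → F = (-4331/822, -505/822)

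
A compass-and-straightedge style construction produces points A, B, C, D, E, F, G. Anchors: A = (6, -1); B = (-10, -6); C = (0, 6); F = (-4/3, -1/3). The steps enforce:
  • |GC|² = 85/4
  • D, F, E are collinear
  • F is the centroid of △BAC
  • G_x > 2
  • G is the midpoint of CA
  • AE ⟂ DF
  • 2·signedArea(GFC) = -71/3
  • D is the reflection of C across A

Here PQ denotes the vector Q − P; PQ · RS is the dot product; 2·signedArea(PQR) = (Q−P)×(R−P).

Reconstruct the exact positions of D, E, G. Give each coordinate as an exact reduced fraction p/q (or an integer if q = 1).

D = (12, -8)
E = (9508/2129, -7809/2129)
G = (3, 5/2)

1. D_x = 12  [D is the reflection of C across A]
2. D_y = -8  [D is the reflection of C across A]
   → D = (12, -8)
3. E_x = 9508/2129  [D, F, E are collinear ∩ AE ⟂ DF]
4. E_y = -7809/2129  [D, F, E are collinear ∩ AE ⟂ DF]
   → E = (9508/2129, -7809/2129)
5. G_x = 3  [G is the midpoint of CA]
6. G_y = 5/2  [G is the midpoint of CA]
   → G = (3, 5/2)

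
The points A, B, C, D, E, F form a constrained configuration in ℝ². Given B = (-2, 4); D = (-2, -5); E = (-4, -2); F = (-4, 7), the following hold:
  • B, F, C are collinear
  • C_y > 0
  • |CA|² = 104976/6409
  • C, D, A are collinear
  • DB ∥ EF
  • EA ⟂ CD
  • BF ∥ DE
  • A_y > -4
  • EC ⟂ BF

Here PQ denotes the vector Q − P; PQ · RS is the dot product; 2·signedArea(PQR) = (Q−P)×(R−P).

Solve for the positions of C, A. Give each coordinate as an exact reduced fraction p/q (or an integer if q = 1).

1. C_x = 2/13  [B, F, C are collinear ∩ EC ⟂ BF]
2. C_y = 10/13  [B, F, C are collinear ∩ EC ⟂ BF]
   → C = (2/13, 10/13)
3. A_x = -622/493  [C, D, A are collinear ∩ EA ⟂ CD]
4. A_y = -1490/493  [C, D, A are collinear ∩ EA ⟂ CD]
   → A = (-622/493, -1490/493)

A = (-622/493, -1490/493)
C = (2/13, 10/13)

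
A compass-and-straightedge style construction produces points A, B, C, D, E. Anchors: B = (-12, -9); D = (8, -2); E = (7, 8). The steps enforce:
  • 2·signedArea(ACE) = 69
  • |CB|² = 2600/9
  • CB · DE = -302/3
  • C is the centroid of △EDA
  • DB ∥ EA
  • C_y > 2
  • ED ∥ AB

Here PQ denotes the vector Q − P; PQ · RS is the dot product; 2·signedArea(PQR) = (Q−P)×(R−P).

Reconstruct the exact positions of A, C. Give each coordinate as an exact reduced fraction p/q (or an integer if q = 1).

A = (-13, 1)
C = (2/3, 7/3)

1. A_x = -13  [ED ∥ AB ∩ DB ∥ EA]
2. A_y = 1  [ED ∥ AB ∩ DB ∥ EA]
   → A = (-13, 1)
3. C_x = 2/3  [C is the centroid of △EDA]
4. C_y = 7/3  [C is the centroid of △EDA]
   → C = (2/3, 7/3)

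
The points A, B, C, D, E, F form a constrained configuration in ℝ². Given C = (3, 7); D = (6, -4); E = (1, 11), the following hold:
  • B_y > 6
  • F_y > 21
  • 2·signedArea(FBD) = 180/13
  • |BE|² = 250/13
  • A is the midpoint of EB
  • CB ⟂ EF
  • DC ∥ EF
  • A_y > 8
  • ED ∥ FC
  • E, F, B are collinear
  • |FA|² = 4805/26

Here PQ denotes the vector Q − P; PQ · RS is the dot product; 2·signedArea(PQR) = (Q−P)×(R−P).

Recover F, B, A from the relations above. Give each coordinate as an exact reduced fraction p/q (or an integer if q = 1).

A = (41/26, 231/26)
B = (28/13, 88/13)
F = (-2, 22)

1. F_x = -2  [ED ∥ FC ∩ DC ∥ EF]
2. F_y = 22  [ED ∥ FC ∩ DC ∥ EF]
   → F = (-2, 22)
3. B_x = 28/13  [E, F, B are collinear ∩ CB ⟂ EF]
4. B_y = 88/13  [E, F, B are collinear ∩ CB ⟂ EF]
   → B = (28/13, 88/13)
5. A_x = 41/26  [A is the midpoint of EB]
6. A_y = 231/26  [A is the midpoint of EB]
   → A = (41/26, 231/26)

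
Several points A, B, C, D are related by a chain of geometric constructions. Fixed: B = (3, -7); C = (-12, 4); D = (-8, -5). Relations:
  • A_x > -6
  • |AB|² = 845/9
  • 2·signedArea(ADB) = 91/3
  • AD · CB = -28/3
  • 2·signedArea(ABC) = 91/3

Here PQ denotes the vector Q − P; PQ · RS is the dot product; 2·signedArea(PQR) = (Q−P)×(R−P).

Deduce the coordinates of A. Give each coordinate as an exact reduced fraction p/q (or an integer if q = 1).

A = (-17/3, -8/3)

1. A_x = -17/3  [2·signedArea(ABC) = 91/3 ∩ 2·signedArea(ADB) = 91/3]
2. A_y = -8/3  [2·signedArea(ABC) = 91/3 ∩ 2·signedArea(ADB) = 91/3]
   → A = (-17/3, -8/3)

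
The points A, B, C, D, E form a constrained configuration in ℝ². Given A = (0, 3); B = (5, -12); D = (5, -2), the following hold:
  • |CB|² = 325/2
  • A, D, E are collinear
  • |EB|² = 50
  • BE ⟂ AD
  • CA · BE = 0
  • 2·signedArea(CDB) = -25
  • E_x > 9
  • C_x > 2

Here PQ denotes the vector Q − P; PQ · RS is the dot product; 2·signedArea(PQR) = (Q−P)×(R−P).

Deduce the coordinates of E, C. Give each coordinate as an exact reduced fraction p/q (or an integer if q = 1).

C = (5/2, 1/2)
E = (10, -7)

1. E_x = 10  [A, D, E are collinear ∩ BE ⟂ AD]
2. E_y = -7  [A, D, E are collinear ∩ BE ⟂ AD]
   → E = (10, -7)
3. C_x = 5/2  [CA · BE = 0 ∩ 2·signedArea(CDB) = -25]
4. C_y = 1/2  [CA · BE = 0 ∩ 2·signedArea(CDB) = -25]
   → C = (5/2, 1/2)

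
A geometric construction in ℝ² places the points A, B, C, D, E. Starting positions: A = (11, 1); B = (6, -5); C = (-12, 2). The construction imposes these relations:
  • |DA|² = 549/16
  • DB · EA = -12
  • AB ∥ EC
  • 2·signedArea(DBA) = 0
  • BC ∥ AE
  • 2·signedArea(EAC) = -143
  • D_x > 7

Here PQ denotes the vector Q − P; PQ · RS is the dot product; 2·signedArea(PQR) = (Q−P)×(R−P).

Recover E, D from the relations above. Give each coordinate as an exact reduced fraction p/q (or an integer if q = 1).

1. E_x = -7  [AB ∥ EC ∩ BC ∥ AE]
2. E_y = 8  [AB ∥ EC ∩ BC ∥ AE]
   → E = (-7, 8)
3. D_x = 29/4  [2·signedArea(DBA) = 0 ∩ DB · EA = -12]
4. D_y = -7/2  [2·signedArea(DBA) = 0 ∩ DB · EA = -12]
   → D = (29/4, -7/2)

D = (29/4, -7/2)
E = (-7, 8)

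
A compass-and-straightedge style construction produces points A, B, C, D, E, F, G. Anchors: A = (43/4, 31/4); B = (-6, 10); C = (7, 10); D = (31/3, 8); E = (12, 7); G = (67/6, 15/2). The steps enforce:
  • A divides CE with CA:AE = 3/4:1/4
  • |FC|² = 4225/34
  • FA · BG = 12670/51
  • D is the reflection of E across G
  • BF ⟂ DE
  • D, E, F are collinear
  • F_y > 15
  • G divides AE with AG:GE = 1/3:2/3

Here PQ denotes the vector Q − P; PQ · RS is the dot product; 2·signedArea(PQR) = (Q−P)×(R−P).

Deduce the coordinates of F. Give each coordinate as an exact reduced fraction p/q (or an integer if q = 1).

F = (-87/34, 535/34)

1. F_x = -87/34  [D, E, F are collinear ∩ BF ⟂ DE]
2. F_y = 535/34  [D, E, F are collinear ∩ BF ⟂ DE]
   → F = (-87/34, 535/34)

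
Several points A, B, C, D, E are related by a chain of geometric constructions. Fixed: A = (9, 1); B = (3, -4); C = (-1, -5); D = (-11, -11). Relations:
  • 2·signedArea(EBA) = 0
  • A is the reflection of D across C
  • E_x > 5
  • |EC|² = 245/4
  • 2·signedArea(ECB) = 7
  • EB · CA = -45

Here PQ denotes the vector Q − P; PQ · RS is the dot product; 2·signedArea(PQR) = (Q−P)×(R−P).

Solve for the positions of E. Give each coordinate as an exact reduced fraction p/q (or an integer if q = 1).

1. E_x = 6  [2·signedArea(EBA) = 0 ∩ EB · CA = -45]
2. E_y = -3/2  [2·signedArea(EBA) = 0 ∩ EB · CA = -45]
   → E = (6, -3/2)

E = (6, -3/2)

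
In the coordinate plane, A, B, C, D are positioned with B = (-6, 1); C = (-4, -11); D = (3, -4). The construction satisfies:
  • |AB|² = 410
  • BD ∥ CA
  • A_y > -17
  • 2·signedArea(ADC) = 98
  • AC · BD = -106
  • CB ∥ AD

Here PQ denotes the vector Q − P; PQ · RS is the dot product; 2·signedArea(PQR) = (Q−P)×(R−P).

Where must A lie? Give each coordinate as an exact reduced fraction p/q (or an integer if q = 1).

A = (5, -16)

1. A_x = 5  [CB ∥ AD ∩ BD ∥ CA]
2. A_y = -16  [CB ∥ AD ∩ BD ∥ CA]
   → A = (5, -16)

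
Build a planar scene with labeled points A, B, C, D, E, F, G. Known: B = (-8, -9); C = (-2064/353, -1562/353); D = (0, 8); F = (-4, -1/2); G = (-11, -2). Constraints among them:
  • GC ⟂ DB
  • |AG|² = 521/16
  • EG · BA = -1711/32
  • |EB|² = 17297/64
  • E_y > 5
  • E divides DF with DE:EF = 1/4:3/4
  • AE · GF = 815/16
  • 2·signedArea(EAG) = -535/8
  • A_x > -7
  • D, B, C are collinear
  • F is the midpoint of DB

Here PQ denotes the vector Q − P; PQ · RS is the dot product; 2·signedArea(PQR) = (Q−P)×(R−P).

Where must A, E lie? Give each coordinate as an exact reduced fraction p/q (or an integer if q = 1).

A = (-6, -19/4)
E = (-1, 47/8)

1. E_x = -1  [E divides DF with DE:EF = 1/4:3/4]
2. E_y = 47/8  [E divides DF with DE:EF = 1/4:3/4]
   → E = (-1, 47/8)
3. A_x = -6  [AE · GF = 815/16 ∩ 2·signedArea(EAG) = -535/8]
4. A_y = -19/4  [AE · GF = 815/16 ∩ 2·signedArea(EAG) = -535/8]
   → A = (-6, -19/4)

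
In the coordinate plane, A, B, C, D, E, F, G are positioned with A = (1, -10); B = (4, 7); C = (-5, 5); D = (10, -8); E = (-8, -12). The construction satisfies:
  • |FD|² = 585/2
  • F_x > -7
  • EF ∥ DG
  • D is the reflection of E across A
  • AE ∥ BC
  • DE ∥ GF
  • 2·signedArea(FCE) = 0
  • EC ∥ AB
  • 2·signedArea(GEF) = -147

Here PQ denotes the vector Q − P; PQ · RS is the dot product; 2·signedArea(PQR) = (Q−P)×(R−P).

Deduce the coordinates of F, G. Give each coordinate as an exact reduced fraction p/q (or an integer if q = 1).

F = (-13/2, -7/2)
G = (23/2, 1/2)

1. F_x = -13/2  [line 17·x + -3·y + 100 = 0 ∩ |FD|² = 585/2]
2. F_y = -7/2  [line 17·x + -3·y + 100 = 0 ∩ |FD|² = 585/2]
   → F = (-13/2, -7/2)
3. G_x = 23/2  [DE ∥ GF ∩ EF ∥ DG]
4. G_y = 1/2  [DE ∥ GF ∩ EF ∥ DG]
   → G = (23/2, 1/2)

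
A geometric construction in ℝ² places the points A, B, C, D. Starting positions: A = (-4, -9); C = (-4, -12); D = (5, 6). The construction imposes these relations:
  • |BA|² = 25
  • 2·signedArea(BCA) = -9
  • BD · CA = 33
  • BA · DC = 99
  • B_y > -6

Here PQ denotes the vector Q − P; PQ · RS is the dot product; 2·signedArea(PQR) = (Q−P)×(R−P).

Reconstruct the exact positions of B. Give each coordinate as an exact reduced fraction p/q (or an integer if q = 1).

1. B_x = -1  [BA · DC = 99 ∩ BD · CA = 33]
2. B_y = -5  [BA · DC = 99 ∩ BD · CA = 33]
   → B = (-1, -5)

B = (-1, -5)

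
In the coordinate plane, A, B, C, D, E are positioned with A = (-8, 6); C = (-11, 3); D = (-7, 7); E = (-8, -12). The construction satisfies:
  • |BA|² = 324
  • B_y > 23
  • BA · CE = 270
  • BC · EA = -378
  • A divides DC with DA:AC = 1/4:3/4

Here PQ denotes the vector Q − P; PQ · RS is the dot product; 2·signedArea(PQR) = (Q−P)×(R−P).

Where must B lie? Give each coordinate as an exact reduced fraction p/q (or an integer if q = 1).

1. B_x = -8  [BC · EA = -378 ∩ BA · CE = 270]
2. B_y = 24  [BC · EA = -378 ∩ BA · CE = 270]
   → B = (-8, 24)

B = (-8, 24)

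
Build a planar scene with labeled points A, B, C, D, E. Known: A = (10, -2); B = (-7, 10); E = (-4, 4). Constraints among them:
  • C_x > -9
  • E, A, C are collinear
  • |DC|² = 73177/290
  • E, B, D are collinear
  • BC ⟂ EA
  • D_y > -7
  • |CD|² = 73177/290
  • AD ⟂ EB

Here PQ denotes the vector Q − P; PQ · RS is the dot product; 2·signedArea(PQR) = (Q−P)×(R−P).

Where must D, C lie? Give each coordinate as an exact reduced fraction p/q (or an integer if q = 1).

1. D_x = 6/5  [E, B, D are collinear ∩ AD ⟂ EB]
2. D_y = -32/5  [E, B, D are collinear ∩ AD ⟂ EB]
   → D = (6/5, -32/5)
3. C_x = -505/58  [E, A, C are collinear ∩ BC ⟂ EA]
4. C_y = 349/58  [E, A, C are collinear ∩ BC ⟂ EA]
   → C = (-505/58, 349/58)

C = (-505/58, 349/58)
D = (6/5, -32/5)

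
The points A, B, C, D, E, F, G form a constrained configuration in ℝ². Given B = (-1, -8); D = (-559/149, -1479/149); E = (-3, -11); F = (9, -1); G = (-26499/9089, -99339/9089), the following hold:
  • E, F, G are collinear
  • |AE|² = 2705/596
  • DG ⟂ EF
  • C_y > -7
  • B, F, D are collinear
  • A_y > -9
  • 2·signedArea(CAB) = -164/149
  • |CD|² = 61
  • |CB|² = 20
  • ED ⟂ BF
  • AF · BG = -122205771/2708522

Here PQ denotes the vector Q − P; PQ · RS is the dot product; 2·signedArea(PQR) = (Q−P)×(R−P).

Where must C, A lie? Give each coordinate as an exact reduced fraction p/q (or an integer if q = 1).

1. A_x = -354/149  [line 17410/9089·x + 26627/9089·y + 83446997/2708522 = 0 ∩ |AE|² = 2705/596]
2. A_y = -2671/298  [line 17410/9089·x + 26627/9089·y + 83446997/2708522 = 0 ∩ |AE|² = 2705/596]
   → A = (-354/149, -2671/298)
3. C_x = 3  [line -287/298·x + 205/149·y + 3321/298 = 0 ∩ |CD|² = 61]
4. C_y = -6  [line -287/298·x + 205/149·y + 3321/298 = 0 ∩ |CD|² = 61]
   → C = (3, -6)

A = (-354/149, -2671/298)
C = (3, -6)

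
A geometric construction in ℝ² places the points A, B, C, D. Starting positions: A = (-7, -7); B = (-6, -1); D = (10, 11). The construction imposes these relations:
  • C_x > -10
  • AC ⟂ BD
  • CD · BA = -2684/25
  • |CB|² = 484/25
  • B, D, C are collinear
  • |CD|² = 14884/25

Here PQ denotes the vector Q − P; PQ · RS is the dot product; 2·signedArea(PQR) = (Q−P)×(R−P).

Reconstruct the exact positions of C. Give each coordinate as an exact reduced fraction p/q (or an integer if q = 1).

C = (-238/25, -91/25)

1. C_x = -238/25  [B, D, C are collinear ∩ AC ⟂ BD]
2. C_y = -91/25  [B, D, C are collinear ∩ AC ⟂ BD]
   → C = (-238/25, -91/25)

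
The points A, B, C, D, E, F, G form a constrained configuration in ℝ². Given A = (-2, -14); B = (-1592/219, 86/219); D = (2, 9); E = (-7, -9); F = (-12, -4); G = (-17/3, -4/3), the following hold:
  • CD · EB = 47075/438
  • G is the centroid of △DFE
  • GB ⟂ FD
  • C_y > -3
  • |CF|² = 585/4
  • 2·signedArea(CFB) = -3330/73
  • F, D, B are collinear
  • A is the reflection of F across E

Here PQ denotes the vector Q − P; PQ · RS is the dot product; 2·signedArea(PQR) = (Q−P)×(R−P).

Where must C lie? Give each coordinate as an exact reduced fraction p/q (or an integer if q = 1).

1. C_x = 0  [2·signedArea(CFB) = -3330/73 ∩ CD · EB = 47075/438]
2. C_y = -5/2  [2·signedArea(CFB) = -3330/73 ∩ CD · EB = 47075/438]
   → C = (0, -5/2)

C = (0, -5/2)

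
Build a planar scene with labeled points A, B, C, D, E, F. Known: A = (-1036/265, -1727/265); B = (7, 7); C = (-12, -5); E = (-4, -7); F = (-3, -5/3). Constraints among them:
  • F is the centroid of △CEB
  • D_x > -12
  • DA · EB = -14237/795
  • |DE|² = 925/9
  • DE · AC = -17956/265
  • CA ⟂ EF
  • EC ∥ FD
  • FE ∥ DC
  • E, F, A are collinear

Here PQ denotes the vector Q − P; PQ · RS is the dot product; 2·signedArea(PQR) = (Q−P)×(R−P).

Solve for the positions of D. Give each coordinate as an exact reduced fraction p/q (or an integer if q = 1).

1. D_x = -11  [FE ∥ DC ∩ EC ∥ FD]
2. D_y = 1/3  [FE ∥ DC ∩ EC ∥ FD]
   → D = (-11, 1/3)

D = (-11, 1/3)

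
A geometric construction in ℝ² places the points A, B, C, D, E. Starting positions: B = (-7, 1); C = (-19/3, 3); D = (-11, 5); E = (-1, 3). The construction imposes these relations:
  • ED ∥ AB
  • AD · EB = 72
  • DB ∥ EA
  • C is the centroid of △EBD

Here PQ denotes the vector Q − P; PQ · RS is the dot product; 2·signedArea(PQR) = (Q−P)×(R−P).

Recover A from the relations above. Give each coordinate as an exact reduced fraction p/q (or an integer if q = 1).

A = (3, -1)

1. A_x = 3  [ED ∥ AB ∩ DB ∥ EA]
2. A_y = -1  [ED ∥ AB ∩ DB ∥ EA]
   → A = (3, -1)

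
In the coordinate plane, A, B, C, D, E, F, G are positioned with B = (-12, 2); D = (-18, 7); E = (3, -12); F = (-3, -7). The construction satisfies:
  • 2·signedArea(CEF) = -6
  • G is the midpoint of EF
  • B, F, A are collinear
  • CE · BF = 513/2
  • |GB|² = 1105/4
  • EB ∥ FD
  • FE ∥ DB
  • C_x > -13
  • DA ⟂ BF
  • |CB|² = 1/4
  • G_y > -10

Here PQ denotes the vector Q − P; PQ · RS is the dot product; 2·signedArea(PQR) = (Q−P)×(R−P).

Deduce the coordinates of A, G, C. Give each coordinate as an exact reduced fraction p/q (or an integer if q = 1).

1. A_x = -35/2  [B, F, A are collinear ∩ DA ⟂ BF]
2. A_y = 15/2  [B, F, A are collinear ∩ DA ⟂ BF]
   → A = (-35/2, 15/2)
3. G_x = 0  [G is the midpoint of EF]
4. G_y = -19/2  [G is the midpoint of EF]
   → G = (0, -19/2)
5. C_x = -12  [CE · BF = 513/2 ∩ 2·signedArea(CEF) = -6]
6. C_y = 3/2  [CE · BF = 513/2 ∩ 2·signedArea(CEF) = -6]
   → C = (-12, 3/2)

A = (-35/2, 15/2)
C = (-12, 3/2)
G = (0, -19/2)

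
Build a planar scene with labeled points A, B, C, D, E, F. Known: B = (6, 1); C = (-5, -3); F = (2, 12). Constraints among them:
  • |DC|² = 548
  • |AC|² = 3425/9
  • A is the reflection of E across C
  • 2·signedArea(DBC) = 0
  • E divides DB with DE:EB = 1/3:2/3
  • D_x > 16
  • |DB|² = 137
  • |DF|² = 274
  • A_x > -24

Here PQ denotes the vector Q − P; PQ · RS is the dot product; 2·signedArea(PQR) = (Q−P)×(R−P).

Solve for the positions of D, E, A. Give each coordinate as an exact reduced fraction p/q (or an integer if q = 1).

1. D_x = 17  [line 4·x + -11·y + -13 = 0 ∩ |DB|² = 137]
2. D_y = 5  [line 4·x + -11·y + -13 = 0 ∩ |DB|² = 137]
   → D = (17, 5)
3. E_x = 40/3  [E divides DB with DE:EB = 1/3:2/3]
4. E_y = 11/3  [E divides DB with DE:EB = 1/3:2/3]
   → E = (40/3, 11/3)
5. A_x = -70/3  [A is the reflection of E across C]
6. A_y = -29/3  [A is the reflection of E across C]
   → A = (-70/3, -29/3)

A = (-70/3, -29/3)
D = (17, 5)
E = (40/3, 11/3)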